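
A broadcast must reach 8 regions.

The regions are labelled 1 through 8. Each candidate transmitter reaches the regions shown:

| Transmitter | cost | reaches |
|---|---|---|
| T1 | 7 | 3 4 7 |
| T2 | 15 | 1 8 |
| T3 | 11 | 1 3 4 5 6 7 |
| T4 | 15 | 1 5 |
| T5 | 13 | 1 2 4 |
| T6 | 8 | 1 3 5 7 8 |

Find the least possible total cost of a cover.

32

T3, T5, T6 together cover every region (T3 ∪ T5 ∪ T6 = {1, 2, 3, 4, 5, 6, 7, 8}); total cost 11 + 13 + 8 = 32.
No covering selection has total cost below 32.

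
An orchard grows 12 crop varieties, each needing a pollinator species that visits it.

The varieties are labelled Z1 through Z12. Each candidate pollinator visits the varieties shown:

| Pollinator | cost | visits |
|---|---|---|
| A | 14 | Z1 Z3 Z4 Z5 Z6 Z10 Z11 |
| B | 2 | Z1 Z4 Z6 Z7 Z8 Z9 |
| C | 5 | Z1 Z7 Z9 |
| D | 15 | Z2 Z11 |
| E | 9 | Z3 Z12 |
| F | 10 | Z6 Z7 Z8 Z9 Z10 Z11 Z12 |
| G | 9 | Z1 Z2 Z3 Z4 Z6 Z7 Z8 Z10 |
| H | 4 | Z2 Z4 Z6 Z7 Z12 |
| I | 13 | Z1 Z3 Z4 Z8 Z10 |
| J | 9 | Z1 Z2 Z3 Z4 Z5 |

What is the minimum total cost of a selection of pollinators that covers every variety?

F, J together cover every variety (F ∪ J = {Z1, Z2, Z3, Z4, Z5, Z6, Z7, Z8, Z9, Z10, Z11, Z12}); total cost 10 + 9 = 19.
The greedy pick B, H, A costs 20; no covering selection beats 19.

19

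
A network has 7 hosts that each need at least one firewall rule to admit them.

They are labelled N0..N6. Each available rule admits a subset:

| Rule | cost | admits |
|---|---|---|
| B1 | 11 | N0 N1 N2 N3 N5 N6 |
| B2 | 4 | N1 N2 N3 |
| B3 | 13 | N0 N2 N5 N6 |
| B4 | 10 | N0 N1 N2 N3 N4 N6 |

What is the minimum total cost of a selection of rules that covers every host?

21

B1, B4 together cover every host (B1 ∪ B4 = {N0, N1, N2, N3, N4, N5, N6}); total cost 11 + 10 = 21.
The greedy pick B2, B4, B1 costs 25; no covering selection beats 21.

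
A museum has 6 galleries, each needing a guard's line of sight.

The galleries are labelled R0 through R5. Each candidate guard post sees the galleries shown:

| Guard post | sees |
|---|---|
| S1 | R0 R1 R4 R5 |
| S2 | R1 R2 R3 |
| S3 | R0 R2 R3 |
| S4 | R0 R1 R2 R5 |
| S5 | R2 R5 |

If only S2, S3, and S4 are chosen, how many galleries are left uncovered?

Union of S2, S3, S4 = {R0, R1, R2, R3, R5}.
Not covered: R4 — 1 gallery.

1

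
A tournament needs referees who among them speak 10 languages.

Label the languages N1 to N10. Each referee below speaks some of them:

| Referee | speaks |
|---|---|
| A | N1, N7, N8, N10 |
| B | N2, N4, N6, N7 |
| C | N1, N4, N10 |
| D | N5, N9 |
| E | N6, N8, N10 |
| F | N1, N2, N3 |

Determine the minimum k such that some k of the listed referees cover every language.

4

Take {B, D, E, F}. Their union is {N1, N2, N3, N4, N5, N6, N7, N8, N9, N10}, which is all 10 languages.
Only F contains N3, so F is forced; the remaining 7 languages need at least 3 more referees (each remaining referee adds at most 3) — so at least 4 referees are needed, and 4 is optimal.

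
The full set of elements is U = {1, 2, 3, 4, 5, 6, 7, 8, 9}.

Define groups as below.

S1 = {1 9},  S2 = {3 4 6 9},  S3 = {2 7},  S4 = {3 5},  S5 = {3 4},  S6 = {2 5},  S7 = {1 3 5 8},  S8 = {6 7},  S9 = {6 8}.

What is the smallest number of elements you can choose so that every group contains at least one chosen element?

4

The 4 elements {1, 2, 3, 6} hit every group.
The groups S1, S5, S6, S9 are pairwise disjoint, so any hitting set needs a separate element for each — at least 4. Hence 4 is optimal.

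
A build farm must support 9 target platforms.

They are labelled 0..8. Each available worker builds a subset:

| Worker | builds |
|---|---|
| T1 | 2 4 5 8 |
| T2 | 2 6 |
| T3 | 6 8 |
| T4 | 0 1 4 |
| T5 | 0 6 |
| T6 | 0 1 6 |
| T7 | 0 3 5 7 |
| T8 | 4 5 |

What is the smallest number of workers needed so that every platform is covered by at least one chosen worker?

3

Take {T1, T6, T7}. Their union is {0, 1, 2, 3, 4, 5, 6, 7, 8}, which is all 9 platforms.
Each worker has at most 4 platforms, and 2·4 = 8 < 9 — so at least 3 workers are needed, and 3 is optimal.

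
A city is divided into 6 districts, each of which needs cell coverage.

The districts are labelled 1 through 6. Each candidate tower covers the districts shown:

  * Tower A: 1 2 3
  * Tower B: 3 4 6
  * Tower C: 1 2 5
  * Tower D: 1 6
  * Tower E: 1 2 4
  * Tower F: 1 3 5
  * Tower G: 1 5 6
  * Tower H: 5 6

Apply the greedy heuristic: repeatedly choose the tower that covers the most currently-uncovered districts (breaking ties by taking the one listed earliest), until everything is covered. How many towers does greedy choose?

Greedy: pick A (covers 3 new) → pick B (covers 2 new) → pick C (covers 1 new). Total picks: 3.
(The true minimum cover uses only 2 towers, so greedy is not optimal here.)

3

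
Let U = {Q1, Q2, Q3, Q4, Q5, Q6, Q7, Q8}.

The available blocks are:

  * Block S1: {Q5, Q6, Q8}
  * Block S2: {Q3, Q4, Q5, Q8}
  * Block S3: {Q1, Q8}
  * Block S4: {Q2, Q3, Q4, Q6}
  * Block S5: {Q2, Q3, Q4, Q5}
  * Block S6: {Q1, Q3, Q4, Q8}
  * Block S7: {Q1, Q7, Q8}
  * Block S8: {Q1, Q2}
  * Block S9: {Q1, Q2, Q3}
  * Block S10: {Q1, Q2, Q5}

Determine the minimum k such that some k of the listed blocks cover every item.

Take {S4, S5, S7}. Their union is {Q1, Q2, Q3, Q4, Q5, Q6, Q7, Q8}, which is all 8 items.
Only S7 contains Q7, so S7 is forced; the remaining 5 items need at least 2 more blocks (each remaining block adds at most 4) — so at least 3 blocks are needed, and 3 is optimal.

3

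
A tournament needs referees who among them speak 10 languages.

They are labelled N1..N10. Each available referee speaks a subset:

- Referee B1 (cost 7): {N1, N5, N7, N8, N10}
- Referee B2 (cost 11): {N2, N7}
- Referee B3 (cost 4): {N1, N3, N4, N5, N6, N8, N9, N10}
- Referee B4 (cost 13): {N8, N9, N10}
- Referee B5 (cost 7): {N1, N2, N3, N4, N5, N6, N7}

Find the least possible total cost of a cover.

B3, B5 together cover every language (B3 ∪ B5 = {N1, N2, N3, N4, N5, N6, N7, N8, N9, N10}); total cost 4 + 7 = 11.
No covering selection has total cost below 11.

11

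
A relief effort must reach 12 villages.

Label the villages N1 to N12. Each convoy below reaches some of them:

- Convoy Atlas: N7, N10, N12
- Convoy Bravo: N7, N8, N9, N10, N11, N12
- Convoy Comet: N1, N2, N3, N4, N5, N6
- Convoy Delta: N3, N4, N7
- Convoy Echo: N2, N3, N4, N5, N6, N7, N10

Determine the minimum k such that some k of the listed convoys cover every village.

2

Bravo and Comet together: Bravo ∪ Comet = {N1, N2, N3, N4, N5, N6, N7, N8, N9, N10, N11, N12} — every village is covered.
No single convoy has all 12 villages (the largest, Echo, has 7), so 2 is optimal.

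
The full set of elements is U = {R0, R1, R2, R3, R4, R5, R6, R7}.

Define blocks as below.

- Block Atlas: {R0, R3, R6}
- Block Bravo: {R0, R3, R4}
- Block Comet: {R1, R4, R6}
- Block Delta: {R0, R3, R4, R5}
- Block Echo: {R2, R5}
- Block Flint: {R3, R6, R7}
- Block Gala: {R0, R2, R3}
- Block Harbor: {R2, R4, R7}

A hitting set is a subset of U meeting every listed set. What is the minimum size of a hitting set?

Take H = {R0, R2, R6}. Each listed block contains at least one of these, so H is a hitting set of size 3.
No choice of 2 elements meets every block, so 3 is the minimum.

3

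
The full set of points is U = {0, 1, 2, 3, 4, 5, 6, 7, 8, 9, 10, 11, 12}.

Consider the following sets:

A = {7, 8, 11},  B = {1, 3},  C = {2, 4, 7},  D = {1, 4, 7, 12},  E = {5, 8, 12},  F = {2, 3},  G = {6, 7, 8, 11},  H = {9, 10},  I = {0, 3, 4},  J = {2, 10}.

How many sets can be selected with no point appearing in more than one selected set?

B, C, E, H are pairwise disjoint (B={1,3}; C={2,4,7}; E={5,8,12}; H={9,10}).
Every remaining set overlaps one of these, and no 5 of the listed sets are pairwise disjoint, so 4 is the maximum.

4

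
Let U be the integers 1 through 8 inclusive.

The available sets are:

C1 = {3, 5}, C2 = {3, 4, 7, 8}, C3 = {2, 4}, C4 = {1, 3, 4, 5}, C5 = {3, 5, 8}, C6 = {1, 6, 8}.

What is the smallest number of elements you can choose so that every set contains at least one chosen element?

Take H = {1, 3, 4}. Each listed set contains at least one of these, so H is a hitting set of size 3.
The sets C1, C3, C6 are pairwise disjoint, so any hitting set needs a separate element for each — at least 3. Hence 3 is optimal.

3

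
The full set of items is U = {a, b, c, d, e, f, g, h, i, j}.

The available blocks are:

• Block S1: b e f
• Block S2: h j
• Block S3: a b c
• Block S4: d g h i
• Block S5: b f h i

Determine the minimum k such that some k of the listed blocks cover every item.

S1 and S2 and S3 and S4 together: S1 ∪ S2 ∪ S3 ∪ S4 = {a, b, c, d, e, f, g, h, i, j} — every item is covered.
Only S2 contains j, so S2 is forced; the remaining 8 items need at least 3 more blocks (each remaining block adds at most 3) — so at least 4 blocks are needed, and 4 is optimal.

4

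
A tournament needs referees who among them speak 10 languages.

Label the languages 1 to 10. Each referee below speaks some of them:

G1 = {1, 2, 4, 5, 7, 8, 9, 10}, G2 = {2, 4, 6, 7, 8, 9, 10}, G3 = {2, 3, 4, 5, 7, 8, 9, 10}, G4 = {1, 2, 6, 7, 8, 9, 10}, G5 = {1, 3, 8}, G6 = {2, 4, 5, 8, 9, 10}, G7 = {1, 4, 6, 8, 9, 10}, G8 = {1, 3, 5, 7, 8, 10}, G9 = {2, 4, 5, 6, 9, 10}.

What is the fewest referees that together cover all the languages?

2

Take {G8, G9}. Their union is {1, 2, 3, 4, 5, 6, 7, 8, 9, 10}, which is all 10 languages.
No single referee has all 10 languages (the largest, G1, has 8), so 2 is optimal.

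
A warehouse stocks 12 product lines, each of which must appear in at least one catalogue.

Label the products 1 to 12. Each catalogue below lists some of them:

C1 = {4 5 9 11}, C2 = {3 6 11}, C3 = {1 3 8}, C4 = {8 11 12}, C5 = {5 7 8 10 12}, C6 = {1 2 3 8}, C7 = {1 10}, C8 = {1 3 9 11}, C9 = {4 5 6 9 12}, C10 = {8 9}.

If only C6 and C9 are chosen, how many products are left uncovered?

Union of C6, C9 = {1, 2, 3, 4, 5, 6, 8, 9, 12}.
Not covered: 7, 10, 11 — 3 products.

3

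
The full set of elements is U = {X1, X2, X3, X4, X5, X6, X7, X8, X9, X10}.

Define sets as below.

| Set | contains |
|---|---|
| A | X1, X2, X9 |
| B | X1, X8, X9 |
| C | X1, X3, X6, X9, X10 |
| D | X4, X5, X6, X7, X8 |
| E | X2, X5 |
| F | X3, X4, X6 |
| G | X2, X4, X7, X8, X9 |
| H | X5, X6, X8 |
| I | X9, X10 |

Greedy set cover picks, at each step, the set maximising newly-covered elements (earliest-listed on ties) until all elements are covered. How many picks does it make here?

3

Greedy: pick C (covers 5 new) → pick D (covers 4 new) → pick A (covers 1 new). Total picks: 3.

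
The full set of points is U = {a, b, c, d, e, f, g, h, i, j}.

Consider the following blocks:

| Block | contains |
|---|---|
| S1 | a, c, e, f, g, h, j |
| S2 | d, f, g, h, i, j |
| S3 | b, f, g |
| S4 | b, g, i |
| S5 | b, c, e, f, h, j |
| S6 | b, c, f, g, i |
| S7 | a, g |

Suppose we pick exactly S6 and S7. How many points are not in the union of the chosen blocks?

4

Union of S6, S7 = {a, b, c, f, g, i}.
Not covered: d, e, h, j — 4 points.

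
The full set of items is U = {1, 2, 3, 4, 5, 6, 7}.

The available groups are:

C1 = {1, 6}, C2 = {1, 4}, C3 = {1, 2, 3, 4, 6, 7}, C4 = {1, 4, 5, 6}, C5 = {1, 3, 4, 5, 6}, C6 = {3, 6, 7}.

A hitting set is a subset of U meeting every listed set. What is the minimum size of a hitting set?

The 2 items {1, 7} hit every group.
The groups C2, C6 are pairwise disjoint, so any hitting set needs a separate item for each — at least 2. Hence 2 is optimal.

2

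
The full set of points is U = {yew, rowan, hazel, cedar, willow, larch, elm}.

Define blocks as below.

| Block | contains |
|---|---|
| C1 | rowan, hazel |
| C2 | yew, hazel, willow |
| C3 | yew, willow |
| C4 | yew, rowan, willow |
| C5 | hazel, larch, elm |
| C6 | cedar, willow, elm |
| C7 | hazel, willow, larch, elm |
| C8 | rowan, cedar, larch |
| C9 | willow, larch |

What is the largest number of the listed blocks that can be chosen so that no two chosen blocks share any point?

C4, C5 are pairwise disjoint (C4={yew,rowan,willow}; C5={hazel,larch,elm}).
Every remaining block overlaps one of these, and no 3 of the listed blocks are pairwise disjoint, so 2 is the maximum.

2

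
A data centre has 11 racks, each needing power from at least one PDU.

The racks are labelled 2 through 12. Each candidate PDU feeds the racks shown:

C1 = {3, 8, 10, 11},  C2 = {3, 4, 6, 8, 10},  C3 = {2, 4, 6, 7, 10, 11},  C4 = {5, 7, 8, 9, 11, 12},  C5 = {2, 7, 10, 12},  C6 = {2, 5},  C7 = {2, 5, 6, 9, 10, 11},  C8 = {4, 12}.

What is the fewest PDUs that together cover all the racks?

C1 and C3 and C4 together: C1 ∪ C3 ∪ C4 = {2, 3, 4, 5, 6, 7, 8, 9, 10, 11, 12} — every rack is covered.
No 2 of the 8 PDUs cover everything (all 28 combinations miss at least one rack), so 3 is optimal.

3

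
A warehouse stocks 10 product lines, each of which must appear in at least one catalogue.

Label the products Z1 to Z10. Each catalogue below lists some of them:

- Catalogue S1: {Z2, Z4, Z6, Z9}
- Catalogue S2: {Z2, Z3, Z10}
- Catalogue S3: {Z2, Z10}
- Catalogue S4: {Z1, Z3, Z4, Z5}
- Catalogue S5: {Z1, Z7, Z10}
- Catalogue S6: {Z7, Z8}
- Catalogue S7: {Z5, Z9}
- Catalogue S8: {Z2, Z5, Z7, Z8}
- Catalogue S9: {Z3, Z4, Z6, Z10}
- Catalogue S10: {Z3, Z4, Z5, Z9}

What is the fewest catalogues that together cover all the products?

S1 and S5 and S8 and S10 together: S1 ∪ S5 ∪ S8 ∪ S10 = {Z1, Z2, Z3, Z4, Z5, Z6, Z7, Z8, Z9, Z10} — every product is covered.
No 3 of the 10 catalogues cover everything (all 120 combinations miss at least one product), so 4 is optimal.

4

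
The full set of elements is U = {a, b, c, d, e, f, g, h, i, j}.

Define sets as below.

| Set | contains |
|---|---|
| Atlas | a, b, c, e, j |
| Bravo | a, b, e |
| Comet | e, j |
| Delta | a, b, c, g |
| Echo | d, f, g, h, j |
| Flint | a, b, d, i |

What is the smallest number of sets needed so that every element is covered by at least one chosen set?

3

Atlas, Echo, and Flint cover everything between them: the union {a, b, c, d, e, f, g, h, i, j} is all of U.
Only Echo contains f, so Echo is forced; the remaining 5 elements need at least 2 more sets (each remaining set adds at most 4) — so at least 3 sets are needed, and 3 is optimal.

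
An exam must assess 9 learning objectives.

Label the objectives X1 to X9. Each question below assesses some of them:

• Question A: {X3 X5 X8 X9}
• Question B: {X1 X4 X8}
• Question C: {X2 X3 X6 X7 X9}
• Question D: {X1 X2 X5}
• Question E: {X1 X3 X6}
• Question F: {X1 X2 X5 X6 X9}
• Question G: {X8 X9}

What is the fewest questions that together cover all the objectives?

3

Take {B, C, D}. Their union is {X1, X2, X3, X4, X5, X6, X7, X8, X9}, which is all 9 objectives.
Only B contains X4, so B is forced; the remaining 6 objectives need at least 2 more questions (each remaining question adds at most 5) — so at least 3 questions are needed, and 3 is optimal.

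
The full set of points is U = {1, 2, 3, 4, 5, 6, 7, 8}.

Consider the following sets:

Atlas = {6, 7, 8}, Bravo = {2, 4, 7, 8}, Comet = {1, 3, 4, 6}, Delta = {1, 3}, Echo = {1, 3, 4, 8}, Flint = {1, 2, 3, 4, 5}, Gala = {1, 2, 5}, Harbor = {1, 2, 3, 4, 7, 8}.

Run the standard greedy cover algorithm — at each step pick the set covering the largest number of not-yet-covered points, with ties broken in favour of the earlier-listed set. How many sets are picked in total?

3

Greedy: pick Harbor (covers 6 new) → pick Atlas (covers 1 new) → pick Flint (covers 1 new). Total picks: 3.
(The true minimum cover uses only 2 sets, so greedy is not optimal here.)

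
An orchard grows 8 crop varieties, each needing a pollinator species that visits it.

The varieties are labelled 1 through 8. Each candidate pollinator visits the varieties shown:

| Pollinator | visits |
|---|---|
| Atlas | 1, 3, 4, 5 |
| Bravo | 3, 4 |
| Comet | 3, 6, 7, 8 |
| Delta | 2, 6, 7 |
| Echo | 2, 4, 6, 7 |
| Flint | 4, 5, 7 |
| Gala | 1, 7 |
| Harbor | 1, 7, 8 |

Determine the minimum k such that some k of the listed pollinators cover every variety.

3

Take {Atlas, Comet, Delta}. Their union is {1, 2, 3, 4, 5, 6, 7, 8}, which is all 8 varieties.
No 2 of the 8 pollinators cover everything (all 28 combinations miss at least one variety), so 3 is optimal.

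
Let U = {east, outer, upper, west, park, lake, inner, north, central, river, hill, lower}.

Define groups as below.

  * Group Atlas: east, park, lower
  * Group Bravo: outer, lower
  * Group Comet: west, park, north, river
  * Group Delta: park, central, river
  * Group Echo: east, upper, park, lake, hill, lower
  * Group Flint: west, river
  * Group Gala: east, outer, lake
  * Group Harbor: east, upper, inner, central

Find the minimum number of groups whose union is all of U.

Comet and Echo and Gala and Harbor together: Comet ∪ Echo ∪ Gala ∪ Harbor = {east, outer, upper, west, park, lake, inner, north, central, river, hill, lower} — every point is covered.
No 3 of the 8 groups cover everything (all 56 combinations miss at least one point), so 4 is optimal.

4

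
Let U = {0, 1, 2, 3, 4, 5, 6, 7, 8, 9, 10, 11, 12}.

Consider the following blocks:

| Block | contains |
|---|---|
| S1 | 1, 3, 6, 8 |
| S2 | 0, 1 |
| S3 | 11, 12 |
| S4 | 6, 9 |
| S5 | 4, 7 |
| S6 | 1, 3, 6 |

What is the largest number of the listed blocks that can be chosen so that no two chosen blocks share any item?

S2, S3, S4, S5 are pairwise disjoint (S2={0,1}; S3={11,12}; S4={6,9}; S5={4,7}).
Every remaining block overlaps one of these, and no 5 of the listed blocks are pairwise disjoint, so 4 is the maximum.

4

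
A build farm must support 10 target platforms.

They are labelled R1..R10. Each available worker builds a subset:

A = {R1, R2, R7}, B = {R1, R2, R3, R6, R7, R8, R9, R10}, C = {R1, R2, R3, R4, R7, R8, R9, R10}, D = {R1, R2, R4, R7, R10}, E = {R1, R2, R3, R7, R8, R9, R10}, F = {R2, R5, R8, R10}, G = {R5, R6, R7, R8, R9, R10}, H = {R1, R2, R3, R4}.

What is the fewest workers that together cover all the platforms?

G and H together: G ∪ H = {R1, R2, R3, R4, R5, R6, R7, R8, R9, R10} — every platform is covered.
No single worker has all 10 platforms (the largest, B, has 8), so 2 is optimal.

2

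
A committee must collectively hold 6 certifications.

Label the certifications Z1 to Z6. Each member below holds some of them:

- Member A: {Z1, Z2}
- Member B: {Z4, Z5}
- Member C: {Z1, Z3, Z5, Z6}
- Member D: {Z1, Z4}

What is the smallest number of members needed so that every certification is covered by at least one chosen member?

Take {A, C, D}. Their union is {Z1, Z2, Z3, Z4, Z5, Z6}, which is all 6 certifications.
Only A contains Z2, so A is forced; the remaining 4 certifications need at least 2 more members (each remaining member adds at most 3) — so at least 3 members are needed, and 3 is optimal.

3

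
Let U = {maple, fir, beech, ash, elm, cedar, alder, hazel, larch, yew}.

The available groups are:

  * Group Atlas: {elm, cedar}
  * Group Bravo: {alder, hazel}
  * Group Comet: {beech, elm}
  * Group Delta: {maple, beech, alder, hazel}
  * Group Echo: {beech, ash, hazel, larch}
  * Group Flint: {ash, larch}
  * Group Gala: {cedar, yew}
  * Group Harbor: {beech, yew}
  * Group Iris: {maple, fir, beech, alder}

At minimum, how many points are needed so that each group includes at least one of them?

The 4 points {beech, ash, cedar, alder} hit every group.
The groups Bravo, Comet, Flint, Gala are pairwise disjoint, so any hitting set needs a separate point for each — at least 4. Hence 4 is optimal.

4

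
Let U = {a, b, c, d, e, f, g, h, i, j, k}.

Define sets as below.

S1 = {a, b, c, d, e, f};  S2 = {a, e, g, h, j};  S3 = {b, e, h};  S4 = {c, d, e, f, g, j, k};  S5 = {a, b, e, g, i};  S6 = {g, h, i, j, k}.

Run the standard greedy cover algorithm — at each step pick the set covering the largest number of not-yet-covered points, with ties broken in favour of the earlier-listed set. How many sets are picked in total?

Greedy: pick S4 (covers 7 new) → pick S5 (covers 3 new) → pick S2 (covers 1 new). Total picks: 3.
(The true minimum cover uses only 2 sets, so greedy is not optimal here.)

3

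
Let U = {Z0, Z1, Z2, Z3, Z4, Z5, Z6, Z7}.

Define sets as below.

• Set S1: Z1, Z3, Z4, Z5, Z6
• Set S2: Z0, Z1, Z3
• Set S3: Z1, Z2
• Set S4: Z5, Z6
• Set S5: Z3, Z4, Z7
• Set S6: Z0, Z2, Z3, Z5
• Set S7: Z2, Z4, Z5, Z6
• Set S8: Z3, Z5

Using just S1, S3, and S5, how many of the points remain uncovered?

1

Union of S1, S3, S5 = {Z1, Z2, Z3, Z4, Z5, Z6, Z7}.
Not covered: Z0 — 1 point.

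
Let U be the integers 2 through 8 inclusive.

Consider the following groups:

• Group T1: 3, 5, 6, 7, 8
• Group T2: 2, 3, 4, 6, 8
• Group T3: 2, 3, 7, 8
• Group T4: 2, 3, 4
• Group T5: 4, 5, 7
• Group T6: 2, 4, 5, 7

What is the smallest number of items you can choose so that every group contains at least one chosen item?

Take H = {4, 8}. Each listed group contains at least one of these, so H is a hitting set of size 2.
No single item lies in every group, so at least 2 are needed and 2 is optimal.

2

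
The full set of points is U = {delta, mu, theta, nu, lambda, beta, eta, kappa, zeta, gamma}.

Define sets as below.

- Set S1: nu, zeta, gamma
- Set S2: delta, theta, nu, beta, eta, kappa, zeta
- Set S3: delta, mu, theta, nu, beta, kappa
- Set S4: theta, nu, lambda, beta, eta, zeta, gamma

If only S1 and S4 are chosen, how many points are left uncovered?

Union of S1, S4 = {theta, nu, lambda, beta, eta, zeta, gamma}.
Not covered: delta, mu, kappa — 3 points.

3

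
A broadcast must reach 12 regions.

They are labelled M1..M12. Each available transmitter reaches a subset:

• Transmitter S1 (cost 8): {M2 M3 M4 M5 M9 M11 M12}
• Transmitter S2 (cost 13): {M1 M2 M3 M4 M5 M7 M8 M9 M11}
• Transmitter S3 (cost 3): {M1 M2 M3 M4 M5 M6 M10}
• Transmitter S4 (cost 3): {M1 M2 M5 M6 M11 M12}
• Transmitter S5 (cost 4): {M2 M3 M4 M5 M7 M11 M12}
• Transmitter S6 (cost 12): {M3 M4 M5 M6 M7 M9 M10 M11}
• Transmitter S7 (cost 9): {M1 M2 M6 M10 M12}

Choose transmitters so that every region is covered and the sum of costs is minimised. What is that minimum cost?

19

S2, S3, S4 together cover every region (S2 ∪ S3 ∪ S4 = {M1, M2, M3, M4, M5, M6, M7, M8, M9, M10, M11, M12}); total cost 13 + 3 + 3 = 19.
The greedy pick S3, S5, S2 costs 20; no covering selection beats 19.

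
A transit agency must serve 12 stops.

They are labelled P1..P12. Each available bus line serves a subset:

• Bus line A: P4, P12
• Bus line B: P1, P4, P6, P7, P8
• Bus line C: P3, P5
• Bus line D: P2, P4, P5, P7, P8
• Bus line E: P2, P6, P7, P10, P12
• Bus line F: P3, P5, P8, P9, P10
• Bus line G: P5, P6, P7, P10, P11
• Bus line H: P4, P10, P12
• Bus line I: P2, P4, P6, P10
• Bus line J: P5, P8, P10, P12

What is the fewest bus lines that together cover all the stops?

Take {B, E, F, G}. Their union is {P1, P2, P3, P4, P5, P6, P7, P8, P9, P10, P11, P12}, which is all 12 stops.
Only G contains P11, so G is forced; the remaining 7 stops need at least 3 more bus lines (each remaining bus line adds at most 3) — so at least 4 bus lines are needed, and 4 is optimal.

4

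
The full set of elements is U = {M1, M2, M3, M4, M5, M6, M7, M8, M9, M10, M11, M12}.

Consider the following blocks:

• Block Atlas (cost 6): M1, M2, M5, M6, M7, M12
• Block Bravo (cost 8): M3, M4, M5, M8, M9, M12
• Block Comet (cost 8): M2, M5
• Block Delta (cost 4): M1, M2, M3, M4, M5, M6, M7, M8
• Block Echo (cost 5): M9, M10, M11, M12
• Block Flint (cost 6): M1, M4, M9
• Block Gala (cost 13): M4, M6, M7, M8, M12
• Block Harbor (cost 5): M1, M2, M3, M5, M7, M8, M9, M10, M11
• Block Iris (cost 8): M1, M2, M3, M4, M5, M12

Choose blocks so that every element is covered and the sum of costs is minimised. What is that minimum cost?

Delta, Echo together cover every element (Delta ∪ Echo = {M1, M2, M3, M4, M5, M6, M7, M8, M9, M10, M11, M12}); total cost 4 + 5 = 9.
No covering selection has total cost below 9.

9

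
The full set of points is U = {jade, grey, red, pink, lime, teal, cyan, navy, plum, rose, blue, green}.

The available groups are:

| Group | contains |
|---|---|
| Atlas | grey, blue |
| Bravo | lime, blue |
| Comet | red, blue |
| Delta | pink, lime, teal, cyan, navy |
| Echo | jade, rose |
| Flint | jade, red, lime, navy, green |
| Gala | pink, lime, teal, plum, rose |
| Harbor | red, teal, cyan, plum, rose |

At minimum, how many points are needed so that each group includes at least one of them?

The 3 points {navy, rose, blue} hit every group.
The groups Atlas, Delta, Echo are pairwise disjoint, so any hitting set needs a separate point for each — at least 3. Hence 3 is optimal.

3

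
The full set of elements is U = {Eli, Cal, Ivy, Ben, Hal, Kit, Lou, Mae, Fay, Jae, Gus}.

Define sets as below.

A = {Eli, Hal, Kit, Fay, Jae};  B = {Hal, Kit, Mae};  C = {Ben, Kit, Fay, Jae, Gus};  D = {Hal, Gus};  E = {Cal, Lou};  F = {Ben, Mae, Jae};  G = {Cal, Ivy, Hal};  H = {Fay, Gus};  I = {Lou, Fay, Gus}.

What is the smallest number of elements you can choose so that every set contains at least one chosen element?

T = {Cal, Mae, Jae, Gus} meets every set (each contains at least one member of T), and |T| = 4.
No choice of 3 elements meets every set, so 4 is the minimum.

4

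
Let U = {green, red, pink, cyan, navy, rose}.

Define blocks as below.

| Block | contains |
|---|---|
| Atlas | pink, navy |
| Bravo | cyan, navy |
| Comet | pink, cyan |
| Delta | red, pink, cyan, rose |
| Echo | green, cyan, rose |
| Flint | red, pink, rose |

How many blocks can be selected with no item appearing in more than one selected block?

2

Bravo, Flint are pairwise disjoint (Bravo={cyan,navy}; Flint={red,pink,rose}).
Every remaining block overlaps one of these, and no 3 of the listed blocks are pairwise disjoint, so 2 is the maximum.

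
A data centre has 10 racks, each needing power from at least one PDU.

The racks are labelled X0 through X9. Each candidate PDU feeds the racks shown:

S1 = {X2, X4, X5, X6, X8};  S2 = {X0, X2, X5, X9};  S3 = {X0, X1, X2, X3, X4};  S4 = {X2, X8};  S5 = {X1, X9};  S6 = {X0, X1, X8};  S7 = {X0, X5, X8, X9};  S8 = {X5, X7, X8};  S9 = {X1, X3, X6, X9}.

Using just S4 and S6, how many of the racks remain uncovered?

6

Union of S4, S6 = {X0, X1, X2, X8}.
Not covered: X3, X4, X5, X6, X7, X9 — 6 racks.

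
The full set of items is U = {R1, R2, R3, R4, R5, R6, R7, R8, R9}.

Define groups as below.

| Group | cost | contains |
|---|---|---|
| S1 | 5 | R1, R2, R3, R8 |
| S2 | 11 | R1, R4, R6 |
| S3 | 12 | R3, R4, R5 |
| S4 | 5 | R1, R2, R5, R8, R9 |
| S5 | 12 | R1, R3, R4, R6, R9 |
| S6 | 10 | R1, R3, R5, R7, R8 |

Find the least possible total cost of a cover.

26

S2, S4, S6 together cover every item (S2 ∪ S4 ∪ S6 = {R1, R2, R3, R4, R5, R6, R7, R8, R9}); total cost 11 + 5 + 10 = 26.
The greedy pick S4, S5, S6 costs 27; no covering selection beats 26.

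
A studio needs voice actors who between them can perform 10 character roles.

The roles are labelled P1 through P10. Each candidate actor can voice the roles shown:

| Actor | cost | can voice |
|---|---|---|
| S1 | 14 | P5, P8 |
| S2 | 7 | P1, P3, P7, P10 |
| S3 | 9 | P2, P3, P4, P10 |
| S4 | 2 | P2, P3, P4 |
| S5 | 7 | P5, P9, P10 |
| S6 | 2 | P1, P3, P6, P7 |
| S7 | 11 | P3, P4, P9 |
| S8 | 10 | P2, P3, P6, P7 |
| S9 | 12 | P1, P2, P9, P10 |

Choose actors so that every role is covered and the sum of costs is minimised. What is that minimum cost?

25

S1, S4, S5, S6 together cover every role (S1 ∪ S4 ∪ S5 ∪ S6 = {P1, P2, P3, P4, P5, P6, P7, P8, P9, P10}); total cost 14 + 2 + 7 + 2 = 25.
No covering selection has total cost below 25.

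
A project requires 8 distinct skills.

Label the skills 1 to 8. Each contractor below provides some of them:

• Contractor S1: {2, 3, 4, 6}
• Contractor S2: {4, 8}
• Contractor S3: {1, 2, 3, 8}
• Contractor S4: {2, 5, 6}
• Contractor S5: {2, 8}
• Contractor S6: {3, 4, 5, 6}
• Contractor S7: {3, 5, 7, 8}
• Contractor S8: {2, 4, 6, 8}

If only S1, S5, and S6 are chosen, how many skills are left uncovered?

2

Union of S1, S5, S6 = {2, 3, 4, 5, 6, 8}.
Not covered: 1, 7 — 2 skills.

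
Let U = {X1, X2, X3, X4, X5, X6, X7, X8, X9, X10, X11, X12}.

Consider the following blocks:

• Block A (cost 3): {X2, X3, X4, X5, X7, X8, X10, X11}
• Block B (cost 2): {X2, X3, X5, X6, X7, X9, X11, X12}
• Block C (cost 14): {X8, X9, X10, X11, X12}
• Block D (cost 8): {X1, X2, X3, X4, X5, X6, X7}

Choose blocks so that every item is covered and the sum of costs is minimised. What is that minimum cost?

13

A, B, D together cover every item (A ∪ B ∪ D = {X1, X2, X3, X4, X5, X6, X7, X8, X9, X10, X11, X12}); total cost 3 + 2 + 8 = 13.
No covering selection has total cost below 13.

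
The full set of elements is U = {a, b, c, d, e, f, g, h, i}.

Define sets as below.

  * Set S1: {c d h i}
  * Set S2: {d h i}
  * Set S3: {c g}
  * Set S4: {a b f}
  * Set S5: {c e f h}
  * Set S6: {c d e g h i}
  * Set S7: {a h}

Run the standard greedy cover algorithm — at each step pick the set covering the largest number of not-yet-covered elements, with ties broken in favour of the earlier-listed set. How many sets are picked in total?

Greedy: pick S6 (covers 6 new) → pick S4 (covers 3 new). Total picks: 2.

2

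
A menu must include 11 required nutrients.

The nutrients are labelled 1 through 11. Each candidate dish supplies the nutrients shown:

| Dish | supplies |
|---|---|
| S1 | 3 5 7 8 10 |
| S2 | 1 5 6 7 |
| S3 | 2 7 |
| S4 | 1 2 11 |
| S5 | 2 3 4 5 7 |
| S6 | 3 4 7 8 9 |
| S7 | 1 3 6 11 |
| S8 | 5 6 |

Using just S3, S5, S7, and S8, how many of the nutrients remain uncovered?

Union of S3, S5, S7, S8 = {1, 2, 3, 4, 5, 6, 7, 11}.
Not covered: 8, 9, 10 — 3 nutrients.

3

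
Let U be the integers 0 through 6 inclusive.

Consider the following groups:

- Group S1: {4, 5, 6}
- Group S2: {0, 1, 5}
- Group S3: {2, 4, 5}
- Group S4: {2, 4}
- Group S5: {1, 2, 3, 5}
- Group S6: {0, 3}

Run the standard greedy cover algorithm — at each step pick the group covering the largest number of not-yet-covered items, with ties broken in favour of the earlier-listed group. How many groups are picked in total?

3

Greedy: pick S5 (covers 4 new) → pick S1 (covers 2 new) → pick S2 (covers 1 new). Total picks: 3.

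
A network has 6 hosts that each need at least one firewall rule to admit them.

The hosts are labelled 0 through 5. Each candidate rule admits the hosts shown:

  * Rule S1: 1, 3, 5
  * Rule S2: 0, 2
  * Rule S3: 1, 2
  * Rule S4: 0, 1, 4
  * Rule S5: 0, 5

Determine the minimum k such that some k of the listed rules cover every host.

3

S1 and S3 and S4 together: S1 ∪ S3 ∪ S4 = {0, 1, 2, 3, 4, 5} — every host is covered.
Only S1 contains 3, so S1 is forced; the remaining 3 hosts need at least 2 more rules (each remaining rule adds at most 2) — so at least 3 rules are needed, and 3 is optimal.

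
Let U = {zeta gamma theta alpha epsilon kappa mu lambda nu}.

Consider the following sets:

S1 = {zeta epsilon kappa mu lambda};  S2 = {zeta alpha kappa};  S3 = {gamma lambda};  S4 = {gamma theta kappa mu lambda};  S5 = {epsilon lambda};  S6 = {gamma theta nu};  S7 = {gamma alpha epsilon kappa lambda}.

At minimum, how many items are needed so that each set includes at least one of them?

The 3 items {theta, alpha, lambda} hit every set.
The sets S2, S5, S6 are pairwise disjoint, so any hitting set needs a separate item for each — at least 3. Hence 3 is optimal.

3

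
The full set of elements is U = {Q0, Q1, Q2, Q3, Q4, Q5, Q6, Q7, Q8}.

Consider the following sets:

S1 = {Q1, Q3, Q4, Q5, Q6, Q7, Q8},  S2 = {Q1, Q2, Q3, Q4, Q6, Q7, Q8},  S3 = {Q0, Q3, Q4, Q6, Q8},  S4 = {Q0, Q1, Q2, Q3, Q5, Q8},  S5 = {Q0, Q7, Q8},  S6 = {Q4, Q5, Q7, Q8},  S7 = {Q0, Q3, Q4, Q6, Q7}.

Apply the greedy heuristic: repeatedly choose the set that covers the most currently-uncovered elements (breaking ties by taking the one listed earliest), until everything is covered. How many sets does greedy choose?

Greedy: pick S1 (covers 7 new) → pick S4 (covers 2 new). Total picks: 2.

2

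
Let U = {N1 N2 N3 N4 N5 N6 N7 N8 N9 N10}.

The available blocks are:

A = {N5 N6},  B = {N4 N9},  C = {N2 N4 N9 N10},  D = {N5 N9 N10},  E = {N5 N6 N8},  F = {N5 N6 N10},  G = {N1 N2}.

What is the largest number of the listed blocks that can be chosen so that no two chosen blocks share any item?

B, E, G are pairwise disjoint (B={N4,N9}; E={N5,N6,N8}; G={N1,N2}).
Every remaining block overlaps one of these, and no 4 of the listed blocks are pairwise disjoint, so 3 is the maximum.

3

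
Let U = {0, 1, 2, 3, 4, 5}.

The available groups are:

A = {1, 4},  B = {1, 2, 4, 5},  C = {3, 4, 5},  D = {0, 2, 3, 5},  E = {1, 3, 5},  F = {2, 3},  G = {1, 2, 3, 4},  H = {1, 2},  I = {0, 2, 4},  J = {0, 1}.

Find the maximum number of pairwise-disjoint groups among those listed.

C, J are pairwise disjoint (C={3,4,5}; J={0,1}).
Every remaining group overlaps one of these, and no 3 of the listed groups are pairwise disjoint, so 2 is the maximum.

2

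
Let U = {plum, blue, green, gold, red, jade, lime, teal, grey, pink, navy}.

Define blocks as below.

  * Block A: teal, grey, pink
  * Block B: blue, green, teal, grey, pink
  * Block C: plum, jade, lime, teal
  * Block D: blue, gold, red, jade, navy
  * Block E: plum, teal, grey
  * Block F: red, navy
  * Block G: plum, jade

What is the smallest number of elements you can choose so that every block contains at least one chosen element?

H = {plum, red, teal} meets every block (each contains at least one member of H), and |H| = 3.
The blocks B, F, G are pairwise disjoint, so any hitting set needs a separate element for each — at least 3. Hence 3 is optimal.

3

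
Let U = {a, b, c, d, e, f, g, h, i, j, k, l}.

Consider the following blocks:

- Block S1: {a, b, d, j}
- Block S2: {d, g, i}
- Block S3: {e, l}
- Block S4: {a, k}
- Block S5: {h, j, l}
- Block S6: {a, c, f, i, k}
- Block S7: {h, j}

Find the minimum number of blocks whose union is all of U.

Take {S1, S2, S3, S6, S7}. Their union is {a, b, c, d, e, f, g, h, i, j, k, l}, which is all 12 elements.
No 4 of the 7 blocks cover everything (all 35 combinations miss at least one element), so 5 is optimal.

5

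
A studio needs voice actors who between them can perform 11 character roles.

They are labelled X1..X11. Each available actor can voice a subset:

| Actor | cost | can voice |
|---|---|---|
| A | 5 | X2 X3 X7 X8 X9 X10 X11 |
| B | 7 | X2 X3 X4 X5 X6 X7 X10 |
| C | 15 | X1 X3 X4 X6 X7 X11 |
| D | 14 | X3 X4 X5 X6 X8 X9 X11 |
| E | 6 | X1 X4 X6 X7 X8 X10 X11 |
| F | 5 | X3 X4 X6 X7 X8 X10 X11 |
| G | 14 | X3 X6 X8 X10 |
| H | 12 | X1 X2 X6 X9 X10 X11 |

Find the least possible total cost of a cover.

18

A, B, E together cover every role (A ∪ B ∪ E = {X1, X2, X3, X4, X5, X6, X7, X8, X9, X10, X11}); total cost 5 + 7 + 6 = 18.
No covering selection has total cost below 18.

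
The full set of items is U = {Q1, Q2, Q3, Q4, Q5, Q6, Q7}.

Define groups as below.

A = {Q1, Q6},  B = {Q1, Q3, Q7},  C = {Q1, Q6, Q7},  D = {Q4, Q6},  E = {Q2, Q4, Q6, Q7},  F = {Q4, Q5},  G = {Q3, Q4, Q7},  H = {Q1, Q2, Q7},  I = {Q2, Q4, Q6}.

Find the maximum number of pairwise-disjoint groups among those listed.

F, H are pairwise disjoint (F={Q4,Q5}; H={Q1,Q2,Q7}).
Every remaining group overlaps one of these, and no 3 of the listed groups are pairwise disjoint, so 2 is the maximum.

2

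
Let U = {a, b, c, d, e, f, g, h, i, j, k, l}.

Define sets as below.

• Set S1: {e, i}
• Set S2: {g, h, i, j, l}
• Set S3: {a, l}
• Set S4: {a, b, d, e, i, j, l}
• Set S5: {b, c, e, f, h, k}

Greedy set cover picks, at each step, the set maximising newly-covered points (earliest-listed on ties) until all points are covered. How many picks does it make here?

Greedy: pick S4 (covers 7 new) → pick S5 (covers 4 new) → pick S2 (covers 1 new). Total picks: 3.

3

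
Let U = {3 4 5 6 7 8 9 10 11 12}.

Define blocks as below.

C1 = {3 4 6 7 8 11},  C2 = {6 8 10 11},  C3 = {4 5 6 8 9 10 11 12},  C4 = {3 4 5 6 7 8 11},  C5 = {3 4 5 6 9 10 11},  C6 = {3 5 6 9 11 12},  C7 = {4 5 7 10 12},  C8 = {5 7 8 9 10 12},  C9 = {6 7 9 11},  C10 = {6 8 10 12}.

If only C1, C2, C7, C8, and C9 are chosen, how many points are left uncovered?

0

Union of C1, C2, C7, C8, C9 = {3, 4, 5, 6, 7, 8, 9, 10, 11, 12} — that's every point, so 0 are uncovered.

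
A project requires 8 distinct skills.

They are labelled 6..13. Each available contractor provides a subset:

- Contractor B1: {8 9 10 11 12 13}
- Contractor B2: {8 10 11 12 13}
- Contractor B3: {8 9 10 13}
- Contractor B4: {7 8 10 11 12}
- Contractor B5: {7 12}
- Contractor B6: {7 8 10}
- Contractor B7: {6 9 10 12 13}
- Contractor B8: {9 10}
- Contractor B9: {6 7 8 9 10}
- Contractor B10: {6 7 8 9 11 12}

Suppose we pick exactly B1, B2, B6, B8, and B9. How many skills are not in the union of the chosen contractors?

Union of B1, B2, B6, B8, B9 = {6, 7, 8, 9, 10, 11, 12, 13} — that's every skill, so 0 are uncovered.

0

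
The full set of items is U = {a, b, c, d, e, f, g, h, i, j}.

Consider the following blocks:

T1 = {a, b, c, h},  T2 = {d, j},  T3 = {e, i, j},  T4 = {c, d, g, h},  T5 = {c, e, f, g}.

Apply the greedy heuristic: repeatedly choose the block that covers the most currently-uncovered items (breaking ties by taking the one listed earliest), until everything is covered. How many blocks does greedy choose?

4

Greedy: pick T1 (covers 4 new) → pick T3 (covers 3 new) → pick T4 (covers 2 new) → pick T5 (covers 1 new). Total picks: 4.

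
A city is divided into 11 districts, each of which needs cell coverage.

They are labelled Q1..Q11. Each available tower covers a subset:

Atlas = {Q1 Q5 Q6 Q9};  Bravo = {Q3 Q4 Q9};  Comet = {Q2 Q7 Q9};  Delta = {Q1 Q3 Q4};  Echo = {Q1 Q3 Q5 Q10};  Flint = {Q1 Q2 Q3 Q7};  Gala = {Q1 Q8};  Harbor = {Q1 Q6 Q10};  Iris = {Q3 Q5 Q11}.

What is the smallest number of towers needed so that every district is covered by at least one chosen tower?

Bravo and Comet and Gala and Harbor and Iris together: Bravo ∪ Comet ∪ Gala ∪ Harbor ∪ Iris = {Q1, Q2, Q3, Q4, Q5, Q6, Q7, Q8, Q9, Q10, Q11} — every district is covered.
No 4 of the 9 towers cover everything (all 126 combinations miss at least one district), so 5 is optimal.

5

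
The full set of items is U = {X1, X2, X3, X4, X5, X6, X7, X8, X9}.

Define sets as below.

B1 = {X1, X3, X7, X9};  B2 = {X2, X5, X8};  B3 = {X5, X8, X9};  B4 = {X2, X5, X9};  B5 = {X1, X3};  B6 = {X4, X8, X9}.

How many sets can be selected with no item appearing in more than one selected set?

2

B2, B5 are pairwise disjoint (B2={X2,X5,X8}; B5={X1,X3}).
Every remaining set overlaps one of these, and no 3 of the listed sets are pairwise disjoint, so 2 is the maximum.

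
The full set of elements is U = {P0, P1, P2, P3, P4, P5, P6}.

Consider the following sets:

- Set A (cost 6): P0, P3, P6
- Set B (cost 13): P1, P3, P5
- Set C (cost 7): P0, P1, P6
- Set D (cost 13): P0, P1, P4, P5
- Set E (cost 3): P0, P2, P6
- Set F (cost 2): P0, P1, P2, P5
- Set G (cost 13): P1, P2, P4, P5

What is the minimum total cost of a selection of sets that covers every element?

19

A, G together cover every element (A ∪ G = {P0, P1, P2, P3, P4, P5, P6}); total cost 6 + 13 = 19.
The greedy pick F, A, D costs 21; no covering selection beats 19.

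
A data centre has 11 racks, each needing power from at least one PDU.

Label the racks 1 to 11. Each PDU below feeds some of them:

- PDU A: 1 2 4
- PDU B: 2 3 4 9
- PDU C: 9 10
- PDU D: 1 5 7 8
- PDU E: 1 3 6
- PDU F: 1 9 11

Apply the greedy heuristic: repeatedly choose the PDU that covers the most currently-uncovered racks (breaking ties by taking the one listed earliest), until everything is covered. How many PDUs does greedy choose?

Greedy: pick B (covers 4 new) → pick D (covers 4 new) → pick C (covers 1 new) → pick E (covers 1 new) → pick F (covers 1 new). Total picks: 5.

5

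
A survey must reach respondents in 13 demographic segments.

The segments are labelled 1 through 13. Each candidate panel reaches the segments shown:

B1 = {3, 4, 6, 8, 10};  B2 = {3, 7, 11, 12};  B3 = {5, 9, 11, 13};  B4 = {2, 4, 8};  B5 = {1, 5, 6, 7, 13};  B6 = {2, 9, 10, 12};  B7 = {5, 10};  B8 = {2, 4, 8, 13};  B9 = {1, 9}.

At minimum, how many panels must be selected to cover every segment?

B1 and B2 and B5 and B6 together: B1 ∪ B2 ∪ B5 ∪ B6 = {1, 2, 3, 4, 5, 6, 7, 8, 9, 10, 11, 12, 13} — every segment is covered.
No 3 of the 9 panels cover everything (all 84 combinations miss at least one segment), so 4 is optimal.

4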